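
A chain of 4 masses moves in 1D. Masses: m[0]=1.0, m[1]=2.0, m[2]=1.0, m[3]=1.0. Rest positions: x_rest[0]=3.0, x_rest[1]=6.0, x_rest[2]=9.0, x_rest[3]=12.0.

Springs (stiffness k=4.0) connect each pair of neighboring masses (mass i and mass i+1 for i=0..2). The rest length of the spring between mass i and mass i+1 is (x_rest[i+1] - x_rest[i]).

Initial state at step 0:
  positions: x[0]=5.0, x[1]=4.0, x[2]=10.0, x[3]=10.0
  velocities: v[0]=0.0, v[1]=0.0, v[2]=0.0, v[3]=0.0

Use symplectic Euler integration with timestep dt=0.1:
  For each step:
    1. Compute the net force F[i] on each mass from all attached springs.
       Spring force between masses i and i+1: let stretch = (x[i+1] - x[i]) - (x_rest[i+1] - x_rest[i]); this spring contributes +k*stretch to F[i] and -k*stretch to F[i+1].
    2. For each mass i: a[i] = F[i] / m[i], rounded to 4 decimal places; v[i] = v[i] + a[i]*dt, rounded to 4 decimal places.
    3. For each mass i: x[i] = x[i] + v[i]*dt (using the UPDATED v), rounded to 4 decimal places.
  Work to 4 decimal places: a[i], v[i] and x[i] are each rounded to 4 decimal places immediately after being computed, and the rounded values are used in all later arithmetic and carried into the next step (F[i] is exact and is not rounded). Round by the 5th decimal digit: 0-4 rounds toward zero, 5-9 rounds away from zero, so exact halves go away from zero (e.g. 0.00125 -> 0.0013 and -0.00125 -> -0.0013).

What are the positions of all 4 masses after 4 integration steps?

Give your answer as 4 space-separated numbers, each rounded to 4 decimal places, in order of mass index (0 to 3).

Step 0: x=[5.0000 4.0000 10.0000 10.0000] v=[0.0000 0.0000 0.0000 0.0000]
Step 1: x=[4.8400 4.1400 9.7600 10.1200] v=[-1.6000 1.4000 -2.4000 1.2000]
Step 2: x=[4.5320 4.4064 9.3096 10.3456] v=[-3.0800 2.6640 -4.5040 2.2560]
Step 3: x=[4.0990 4.7734 8.7045 10.6498] v=[-4.3302 3.6698 -6.0509 3.0416]
Step 4: x=[3.5730 5.2055 8.0200 10.9962] v=[-5.2604 4.3211 -6.8452 3.4635]

Answer: 3.5730 5.2055 8.0200 10.9962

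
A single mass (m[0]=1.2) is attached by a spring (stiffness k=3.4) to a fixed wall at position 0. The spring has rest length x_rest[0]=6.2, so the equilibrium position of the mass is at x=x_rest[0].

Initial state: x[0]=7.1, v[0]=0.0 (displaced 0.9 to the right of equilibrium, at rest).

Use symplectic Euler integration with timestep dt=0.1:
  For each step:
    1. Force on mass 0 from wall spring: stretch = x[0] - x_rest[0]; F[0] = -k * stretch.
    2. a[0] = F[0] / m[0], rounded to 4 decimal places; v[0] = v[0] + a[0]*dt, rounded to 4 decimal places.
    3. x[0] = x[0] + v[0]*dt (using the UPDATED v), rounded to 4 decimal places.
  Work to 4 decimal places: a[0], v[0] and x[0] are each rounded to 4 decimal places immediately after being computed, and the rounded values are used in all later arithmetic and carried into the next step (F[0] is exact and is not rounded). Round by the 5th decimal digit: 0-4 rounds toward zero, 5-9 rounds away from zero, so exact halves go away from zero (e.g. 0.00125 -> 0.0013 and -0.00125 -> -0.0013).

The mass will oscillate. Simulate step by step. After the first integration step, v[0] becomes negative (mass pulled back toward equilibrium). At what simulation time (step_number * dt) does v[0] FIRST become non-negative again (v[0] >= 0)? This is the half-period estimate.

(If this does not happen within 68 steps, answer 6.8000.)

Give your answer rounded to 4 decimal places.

Step 0: x=[7.1000] v=[0.0000]
Step 1: x=[7.0745] v=[-0.2550]
Step 2: x=[7.0242] v=[-0.5028]
Step 3: x=[6.9506] v=[-0.7363]
Step 4: x=[6.8557] v=[-0.9490]
Step 5: x=[6.7422] v=[-1.1348]
Step 6: x=[6.6134] v=[-1.2884]
Step 7: x=[6.4729] v=[-1.4055]
Step 8: x=[6.3246] v=[-1.4828]
Step 9: x=[6.1728] v=[-1.5181]
Step 10: x=[6.0218] v=[-1.5104]
Step 11: x=[5.8758] v=[-1.4599]
Step 12: x=[5.7390] v=[-1.3680]
Step 13: x=[5.6153] v=[-1.2374]
Step 14: x=[5.5081] v=[-1.0717]
Step 15: x=[5.4205] v=[-0.8757]
Step 16: x=[5.3550] v=[-0.6548]
Step 17: x=[5.3135] v=[-0.4154]
Step 18: x=[5.2971] v=[-0.1642]
Step 19: x=[5.3063] v=[0.0916]
First v>=0 after going negative at step 19, time=1.9000

Answer: 1.9000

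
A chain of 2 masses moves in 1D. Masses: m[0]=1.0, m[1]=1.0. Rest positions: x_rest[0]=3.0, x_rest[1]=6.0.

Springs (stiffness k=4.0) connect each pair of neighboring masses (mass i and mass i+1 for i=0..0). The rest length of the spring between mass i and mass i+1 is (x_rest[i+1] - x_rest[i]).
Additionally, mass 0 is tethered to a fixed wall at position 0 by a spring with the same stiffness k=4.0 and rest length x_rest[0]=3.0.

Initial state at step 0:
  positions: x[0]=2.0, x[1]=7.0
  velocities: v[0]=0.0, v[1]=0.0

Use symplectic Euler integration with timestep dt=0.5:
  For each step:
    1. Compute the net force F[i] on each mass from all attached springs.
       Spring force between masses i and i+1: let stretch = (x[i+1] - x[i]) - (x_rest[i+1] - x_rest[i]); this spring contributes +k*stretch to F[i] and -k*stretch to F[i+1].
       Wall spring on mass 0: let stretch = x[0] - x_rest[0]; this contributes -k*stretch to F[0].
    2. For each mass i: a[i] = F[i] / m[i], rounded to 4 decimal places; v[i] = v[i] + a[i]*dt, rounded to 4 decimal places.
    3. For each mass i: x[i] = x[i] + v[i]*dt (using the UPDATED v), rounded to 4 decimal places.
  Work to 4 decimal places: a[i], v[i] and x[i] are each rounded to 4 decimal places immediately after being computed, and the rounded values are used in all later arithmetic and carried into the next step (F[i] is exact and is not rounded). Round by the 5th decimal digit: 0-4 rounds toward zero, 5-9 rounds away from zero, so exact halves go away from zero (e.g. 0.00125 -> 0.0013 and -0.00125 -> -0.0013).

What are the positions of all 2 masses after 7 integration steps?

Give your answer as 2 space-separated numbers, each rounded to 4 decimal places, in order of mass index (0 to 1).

Step 0: x=[2.0000 7.0000] v=[0.0000 0.0000]
Step 1: x=[5.0000 5.0000] v=[6.0000 -4.0000]
Step 2: x=[3.0000 6.0000] v=[-4.0000 2.0000]
Step 3: x=[1.0000 7.0000] v=[-4.0000 2.0000]
Step 4: x=[4.0000 5.0000] v=[6.0000 -4.0000]
Step 5: x=[4.0000 5.0000] v=[0.0000 0.0000]
Step 6: x=[1.0000 7.0000] v=[-6.0000 4.0000]
Step 7: x=[3.0000 6.0000] v=[4.0000 -2.0000]

Answer: 3.0000 6.0000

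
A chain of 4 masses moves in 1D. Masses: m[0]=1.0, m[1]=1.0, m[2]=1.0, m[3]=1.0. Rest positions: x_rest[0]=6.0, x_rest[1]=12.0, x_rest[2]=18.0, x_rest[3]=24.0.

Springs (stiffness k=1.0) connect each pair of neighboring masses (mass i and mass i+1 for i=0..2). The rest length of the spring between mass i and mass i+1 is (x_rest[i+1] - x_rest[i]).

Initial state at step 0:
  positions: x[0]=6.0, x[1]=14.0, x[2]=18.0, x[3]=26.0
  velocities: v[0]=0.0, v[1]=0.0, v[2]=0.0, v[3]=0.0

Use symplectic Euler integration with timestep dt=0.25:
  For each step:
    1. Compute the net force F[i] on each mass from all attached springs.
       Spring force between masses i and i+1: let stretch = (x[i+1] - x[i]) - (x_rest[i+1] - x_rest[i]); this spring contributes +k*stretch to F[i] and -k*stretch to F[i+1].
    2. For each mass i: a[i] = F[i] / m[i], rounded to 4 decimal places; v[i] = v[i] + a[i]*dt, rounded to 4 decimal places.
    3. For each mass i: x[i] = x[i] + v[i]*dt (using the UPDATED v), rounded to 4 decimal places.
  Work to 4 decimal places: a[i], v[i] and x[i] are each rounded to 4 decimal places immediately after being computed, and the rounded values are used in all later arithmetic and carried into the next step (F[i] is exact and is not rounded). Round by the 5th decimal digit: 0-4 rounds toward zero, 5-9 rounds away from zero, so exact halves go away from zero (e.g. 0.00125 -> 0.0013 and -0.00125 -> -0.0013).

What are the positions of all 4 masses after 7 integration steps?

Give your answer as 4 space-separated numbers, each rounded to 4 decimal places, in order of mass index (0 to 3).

Step 0: x=[6.0000 14.0000 18.0000 26.0000] v=[0.0000 0.0000 0.0000 0.0000]
Step 1: x=[6.1250 13.7500 18.2500 25.8750] v=[0.5000 -1.0000 1.0000 -0.5000]
Step 2: x=[6.3516 13.3047 18.6953 25.6484] v=[0.9063 -1.7813 1.7813 -0.9063]
Step 3: x=[6.6378 12.7617 19.2383 25.3623] v=[1.1446 -2.1719 2.1719 -1.1446]
Step 4: x=[6.9317 12.2408 19.7593 25.0684] v=[1.1756 -2.0837 2.0838 -1.1756]
Step 5: x=[7.1824 11.8580 20.1422 24.8177] v=[1.0029 -1.5314 1.5315 -1.0029]
Step 6: x=[7.3504 11.7007 20.2995 24.6498] v=[0.6718 -0.6293 0.6293 -0.6718]
Step 7: x=[7.4153 11.8089 20.1913 24.5850] v=[0.2594 0.4328 -0.4328 -0.2594]

Answer: 7.4153 11.8089 20.1913 24.5850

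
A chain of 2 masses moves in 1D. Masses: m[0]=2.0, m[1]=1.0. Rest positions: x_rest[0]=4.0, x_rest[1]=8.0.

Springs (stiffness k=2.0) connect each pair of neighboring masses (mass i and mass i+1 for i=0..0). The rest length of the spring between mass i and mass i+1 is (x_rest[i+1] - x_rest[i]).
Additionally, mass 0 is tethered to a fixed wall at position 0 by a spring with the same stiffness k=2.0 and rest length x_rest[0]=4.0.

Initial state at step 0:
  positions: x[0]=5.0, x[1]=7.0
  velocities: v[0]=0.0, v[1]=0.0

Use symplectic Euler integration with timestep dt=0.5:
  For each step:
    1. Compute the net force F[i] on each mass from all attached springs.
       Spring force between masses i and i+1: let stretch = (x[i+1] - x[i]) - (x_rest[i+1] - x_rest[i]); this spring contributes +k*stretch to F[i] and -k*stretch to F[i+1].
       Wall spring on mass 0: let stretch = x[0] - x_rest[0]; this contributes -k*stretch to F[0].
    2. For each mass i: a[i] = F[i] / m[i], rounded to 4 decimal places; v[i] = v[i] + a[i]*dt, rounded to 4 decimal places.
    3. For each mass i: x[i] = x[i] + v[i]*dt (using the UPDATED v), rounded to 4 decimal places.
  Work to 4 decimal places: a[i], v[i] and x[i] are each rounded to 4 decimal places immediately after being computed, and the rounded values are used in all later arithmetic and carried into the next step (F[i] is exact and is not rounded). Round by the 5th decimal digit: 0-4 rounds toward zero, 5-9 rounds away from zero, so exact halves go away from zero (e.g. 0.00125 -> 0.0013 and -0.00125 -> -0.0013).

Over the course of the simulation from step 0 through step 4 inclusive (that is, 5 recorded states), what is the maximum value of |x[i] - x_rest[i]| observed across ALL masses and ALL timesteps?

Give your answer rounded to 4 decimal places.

Answer: 1.3750

Derivation:
Step 0: x=[5.0000 7.0000] v=[0.0000 0.0000]
Step 1: x=[4.2500 8.0000] v=[-1.5000 2.0000]
Step 2: x=[3.3750 9.1250] v=[-1.7500 2.2500]
Step 3: x=[3.0938 9.3750] v=[-0.5625 0.5000]
Step 4: x=[3.6094 8.4844] v=[1.0312 -1.7812]
Max displacement = 1.3750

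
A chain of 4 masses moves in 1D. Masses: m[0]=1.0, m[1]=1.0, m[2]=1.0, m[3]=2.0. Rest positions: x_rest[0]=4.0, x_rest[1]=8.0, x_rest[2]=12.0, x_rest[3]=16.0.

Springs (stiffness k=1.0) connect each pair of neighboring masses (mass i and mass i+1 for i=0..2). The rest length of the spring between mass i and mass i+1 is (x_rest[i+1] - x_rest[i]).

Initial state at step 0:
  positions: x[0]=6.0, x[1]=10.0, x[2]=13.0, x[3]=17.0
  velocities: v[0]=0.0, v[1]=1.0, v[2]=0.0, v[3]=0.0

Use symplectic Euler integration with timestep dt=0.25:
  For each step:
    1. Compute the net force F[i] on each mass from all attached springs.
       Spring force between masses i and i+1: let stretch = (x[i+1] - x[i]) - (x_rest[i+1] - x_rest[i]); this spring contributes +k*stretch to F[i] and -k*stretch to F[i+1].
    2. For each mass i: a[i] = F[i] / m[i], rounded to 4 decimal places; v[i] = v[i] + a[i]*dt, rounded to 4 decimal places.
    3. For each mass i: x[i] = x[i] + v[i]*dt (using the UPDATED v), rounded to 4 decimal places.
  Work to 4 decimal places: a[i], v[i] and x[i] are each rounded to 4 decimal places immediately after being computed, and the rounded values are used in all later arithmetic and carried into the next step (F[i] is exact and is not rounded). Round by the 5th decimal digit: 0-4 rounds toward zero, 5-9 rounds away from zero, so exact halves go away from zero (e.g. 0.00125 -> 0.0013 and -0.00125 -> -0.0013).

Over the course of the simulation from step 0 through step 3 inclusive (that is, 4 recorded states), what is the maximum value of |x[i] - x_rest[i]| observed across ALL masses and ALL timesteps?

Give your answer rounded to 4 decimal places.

Answer: 2.3121

Derivation:
Step 0: x=[6.0000 10.0000 13.0000 17.0000] v=[0.0000 1.0000 0.0000 0.0000]
Step 1: x=[6.0000 10.1875 13.0625 17.0000] v=[0.0000 0.7500 0.2500 0.0000]
Step 2: x=[6.0117 10.2930 13.1914 17.0020] v=[0.0469 0.4219 0.5156 0.0078]
Step 3: x=[6.0410 10.3121 13.3773 17.0099] v=[0.1172 0.0762 0.7437 0.0315]
Max displacement = 2.3121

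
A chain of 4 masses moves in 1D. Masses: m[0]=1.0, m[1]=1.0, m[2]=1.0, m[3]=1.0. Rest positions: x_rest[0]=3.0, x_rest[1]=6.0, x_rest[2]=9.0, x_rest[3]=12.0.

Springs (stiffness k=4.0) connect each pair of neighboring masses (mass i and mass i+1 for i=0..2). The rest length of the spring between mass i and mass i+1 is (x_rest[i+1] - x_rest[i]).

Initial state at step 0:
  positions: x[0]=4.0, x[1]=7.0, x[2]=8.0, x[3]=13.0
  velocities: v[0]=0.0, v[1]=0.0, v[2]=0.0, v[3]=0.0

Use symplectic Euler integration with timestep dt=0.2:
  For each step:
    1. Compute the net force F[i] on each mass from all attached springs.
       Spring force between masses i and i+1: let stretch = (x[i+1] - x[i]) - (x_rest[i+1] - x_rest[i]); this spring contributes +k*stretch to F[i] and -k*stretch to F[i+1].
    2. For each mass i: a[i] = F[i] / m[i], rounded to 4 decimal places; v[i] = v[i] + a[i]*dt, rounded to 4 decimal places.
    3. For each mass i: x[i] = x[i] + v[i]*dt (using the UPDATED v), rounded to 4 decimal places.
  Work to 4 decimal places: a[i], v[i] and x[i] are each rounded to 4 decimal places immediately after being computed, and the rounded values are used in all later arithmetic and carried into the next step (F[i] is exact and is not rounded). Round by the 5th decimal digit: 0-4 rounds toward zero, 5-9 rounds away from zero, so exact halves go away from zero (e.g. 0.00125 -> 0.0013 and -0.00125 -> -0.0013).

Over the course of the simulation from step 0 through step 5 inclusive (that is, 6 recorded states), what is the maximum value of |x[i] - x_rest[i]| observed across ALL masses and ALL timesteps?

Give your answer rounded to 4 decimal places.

Step 0: x=[4.0000 7.0000 8.0000 13.0000] v=[0.0000 0.0000 0.0000 0.0000]
Step 1: x=[4.0000 6.6800 8.6400 12.6800] v=[0.0000 -1.6000 3.2000 -1.6000]
Step 2: x=[3.9488 6.2448 9.6128 12.1936] v=[-0.2560 -2.1760 4.8640 -2.4320]
Step 3: x=[3.7850 5.9811 10.4596 11.7743] v=[-0.8192 -1.3184 4.2342 -2.0966]
Step 4: x=[3.4925 6.0826 10.8002 11.6246] v=[-1.4623 0.5075 1.7032 -0.7484]
Step 5: x=[3.1345 6.5245 10.5179 11.8230] v=[-1.7902 2.2095 -1.4114 0.9921]
Max displacement = 1.8002

Answer: 1.8002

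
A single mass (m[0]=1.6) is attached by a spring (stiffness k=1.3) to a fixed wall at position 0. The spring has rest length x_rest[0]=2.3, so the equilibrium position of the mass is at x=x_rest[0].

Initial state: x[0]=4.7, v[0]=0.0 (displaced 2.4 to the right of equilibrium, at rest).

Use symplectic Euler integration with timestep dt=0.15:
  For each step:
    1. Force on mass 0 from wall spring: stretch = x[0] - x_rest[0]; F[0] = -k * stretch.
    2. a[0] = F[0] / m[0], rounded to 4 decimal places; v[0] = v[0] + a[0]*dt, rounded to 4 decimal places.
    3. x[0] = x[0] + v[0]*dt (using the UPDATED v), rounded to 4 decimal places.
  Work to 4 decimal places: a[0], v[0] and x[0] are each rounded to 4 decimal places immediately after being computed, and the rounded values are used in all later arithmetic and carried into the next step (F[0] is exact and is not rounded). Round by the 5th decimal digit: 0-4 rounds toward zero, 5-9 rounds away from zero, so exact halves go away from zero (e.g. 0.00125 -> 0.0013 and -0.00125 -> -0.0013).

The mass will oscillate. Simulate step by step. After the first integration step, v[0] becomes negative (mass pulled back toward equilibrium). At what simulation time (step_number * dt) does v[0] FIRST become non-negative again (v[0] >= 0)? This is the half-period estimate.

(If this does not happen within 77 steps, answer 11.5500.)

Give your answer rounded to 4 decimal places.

Answer: 3.6000

Derivation:
Step 0: x=[4.7000] v=[0.0000]
Step 1: x=[4.6561] v=[-0.2925]
Step 2: x=[4.5692] v=[-0.5796]
Step 3: x=[4.4408] v=[-0.8562]
Step 4: x=[4.2732] v=[-1.1171]
Step 5: x=[4.0696] v=[-1.3576]
Step 6: x=[3.8336] v=[-1.5733]
Step 7: x=[3.5696] v=[-1.7602]
Step 8: x=[3.2824] v=[-1.9149]
Step 9: x=[2.9772] v=[-2.0346]
Step 10: x=[2.6596] v=[-2.1171]
Step 11: x=[2.3355] v=[-2.1609]
Step 12: x=[2.0107] v=[-2.1652]
Step 13: x=[1.6912] v=[-2.1299]
Step 14: x=[1.3828] v=[-2.0557]
Step 15: x=[1.0912] v=[-1.9439]
Step 16: x=[0.8217] v=[-1.7966]
Step 17: x=[0.5792] v=[-1.6164]
Step 18: x=[0.3682] v=[-1.4067]
Step 19: x=[0.1925] v=[-1.1713]
Step 20: x=[0.0553] v=[-0.9145]
Step 21: x=[-0.0408] v=[-0.6409]
Step 22: x=[-0.0941] v=[-0.3556]
Step 23: x=[-0.1037] v=[-0.0638]
Step 24: x=[-0.0693] v=[0.2292]
First v>=0 after going negative at step 24, time=3.6000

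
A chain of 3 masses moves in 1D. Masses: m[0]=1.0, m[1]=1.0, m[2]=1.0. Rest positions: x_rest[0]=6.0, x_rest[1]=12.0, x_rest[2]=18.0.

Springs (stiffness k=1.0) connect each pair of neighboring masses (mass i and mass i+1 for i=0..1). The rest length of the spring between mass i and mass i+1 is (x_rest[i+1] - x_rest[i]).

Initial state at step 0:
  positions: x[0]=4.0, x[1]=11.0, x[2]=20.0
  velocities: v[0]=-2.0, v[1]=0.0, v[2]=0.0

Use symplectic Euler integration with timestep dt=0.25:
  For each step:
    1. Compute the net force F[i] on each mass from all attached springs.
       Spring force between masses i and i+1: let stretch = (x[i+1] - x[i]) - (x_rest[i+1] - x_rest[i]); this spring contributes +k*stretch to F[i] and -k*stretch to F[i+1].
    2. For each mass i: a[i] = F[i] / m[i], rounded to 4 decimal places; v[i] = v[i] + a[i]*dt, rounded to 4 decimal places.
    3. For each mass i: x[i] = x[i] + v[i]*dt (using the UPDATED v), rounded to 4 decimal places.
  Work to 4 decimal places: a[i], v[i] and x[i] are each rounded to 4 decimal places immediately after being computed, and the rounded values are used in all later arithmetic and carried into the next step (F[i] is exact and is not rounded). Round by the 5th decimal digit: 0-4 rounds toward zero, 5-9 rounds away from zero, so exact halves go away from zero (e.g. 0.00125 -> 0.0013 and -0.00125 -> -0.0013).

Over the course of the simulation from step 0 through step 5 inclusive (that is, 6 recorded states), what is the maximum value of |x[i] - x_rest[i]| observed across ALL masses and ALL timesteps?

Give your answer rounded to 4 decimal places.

Step 0: x=[4.0000 11.0000 20.0000] v=[-2.0000 0.0000 0.0000]
Step 1: x=[3.5625 11.1250 19.8125] v=[-1.7500 0.5000 -0.7500]
Step 2: x=[3.2227 11.3203 19.4570] v=[-1.3594 0.7813 -1.4219]
Step 3: x=[3.0140 11.5181 18.9680] v=[-0.8350 0.7911 -1.9561]
Step 4: x=[2.9618 11.6500 18.3884] v=[-0.2090 0.5276 -2.3186]
Step 5: x=[3.0776 11.6601 17.7626] v=[0.4631 0.0402 -2.5032]
Max displacement = 3.0382

Answer: 3.0382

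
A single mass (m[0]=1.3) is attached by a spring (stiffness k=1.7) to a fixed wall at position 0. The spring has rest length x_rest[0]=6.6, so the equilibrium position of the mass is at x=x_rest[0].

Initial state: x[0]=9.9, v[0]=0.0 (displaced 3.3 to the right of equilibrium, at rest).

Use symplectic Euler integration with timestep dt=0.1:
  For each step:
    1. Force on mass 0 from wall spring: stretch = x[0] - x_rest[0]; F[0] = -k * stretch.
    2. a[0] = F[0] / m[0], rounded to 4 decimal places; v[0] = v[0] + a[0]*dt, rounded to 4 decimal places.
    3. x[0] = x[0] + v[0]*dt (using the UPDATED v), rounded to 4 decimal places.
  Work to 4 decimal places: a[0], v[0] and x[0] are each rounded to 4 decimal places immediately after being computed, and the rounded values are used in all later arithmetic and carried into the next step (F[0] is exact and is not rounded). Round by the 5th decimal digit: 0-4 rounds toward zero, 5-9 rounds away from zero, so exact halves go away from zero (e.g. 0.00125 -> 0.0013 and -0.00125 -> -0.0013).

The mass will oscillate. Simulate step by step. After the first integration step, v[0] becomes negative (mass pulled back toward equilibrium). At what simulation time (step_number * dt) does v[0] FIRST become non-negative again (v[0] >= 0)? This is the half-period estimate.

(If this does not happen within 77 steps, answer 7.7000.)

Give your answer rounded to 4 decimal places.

Answer: 2.8000

Derivation:
Step 0: x=[9.9000] v=[0.0000]
Step 1: x=[9.8569] v=[-0.4315]
Step 2: x=[9.7712] v=[-0.8574]
Step 3: x=[9.6440] v=[-1.2721]
Step 4: x=[9.4770] v=[-1.6702]
Step 5: x=[9.2724] v=[-2.0464]
Step 6: x=[9.0328] v=[-2.3959]
Step 7: x=[8.7614] v=[-2.7140]
Step 8: x=[8.4617] v=[-2.9966]
Step 9: x=[8.1377] v=[-3.2401]
Step 10: x=[7.7936] v=[-3.4412]
Step 11: x=[7.4339] v=[-3.5973]
Step 12: x=[7.0633] v=[-3.7064]
Step 13: x=[6.6866] v=[-3.7670]
Step 14: x=[6.3088] v=[-3.7783]
Step 15: x=[5.9348] v=[-3.7402]
Step 16: x=[5.5695] v=[-3.6532]
Step 17: x=[5.2177] v=[-3.5184]
Step 18: x=[4.8839] v=[-3.3376]
Step 19: x=[4.5726] v=[-3.1132]
Step 20: x=[4.2878] v=[-2.8481]
Step 21: x=[4.0332] v=[-2.5457]
Step 22: x=[3.8122] v=[-2.2100]
Step 23: x=[3.6277] v=[-1.8454]
Step 24: x=[3.4820] v=[-1.4567]
Step 25: x=[3.3771] v=[-1.0490]
Step 26: x=[3.3144] v=[-0.6275]
Step 27: x=[3.2946] v=[-0.1978]
Step 28: x=[3.3180] v=[0.2344]
First v>=0 after going negative at step 28, time=2.8000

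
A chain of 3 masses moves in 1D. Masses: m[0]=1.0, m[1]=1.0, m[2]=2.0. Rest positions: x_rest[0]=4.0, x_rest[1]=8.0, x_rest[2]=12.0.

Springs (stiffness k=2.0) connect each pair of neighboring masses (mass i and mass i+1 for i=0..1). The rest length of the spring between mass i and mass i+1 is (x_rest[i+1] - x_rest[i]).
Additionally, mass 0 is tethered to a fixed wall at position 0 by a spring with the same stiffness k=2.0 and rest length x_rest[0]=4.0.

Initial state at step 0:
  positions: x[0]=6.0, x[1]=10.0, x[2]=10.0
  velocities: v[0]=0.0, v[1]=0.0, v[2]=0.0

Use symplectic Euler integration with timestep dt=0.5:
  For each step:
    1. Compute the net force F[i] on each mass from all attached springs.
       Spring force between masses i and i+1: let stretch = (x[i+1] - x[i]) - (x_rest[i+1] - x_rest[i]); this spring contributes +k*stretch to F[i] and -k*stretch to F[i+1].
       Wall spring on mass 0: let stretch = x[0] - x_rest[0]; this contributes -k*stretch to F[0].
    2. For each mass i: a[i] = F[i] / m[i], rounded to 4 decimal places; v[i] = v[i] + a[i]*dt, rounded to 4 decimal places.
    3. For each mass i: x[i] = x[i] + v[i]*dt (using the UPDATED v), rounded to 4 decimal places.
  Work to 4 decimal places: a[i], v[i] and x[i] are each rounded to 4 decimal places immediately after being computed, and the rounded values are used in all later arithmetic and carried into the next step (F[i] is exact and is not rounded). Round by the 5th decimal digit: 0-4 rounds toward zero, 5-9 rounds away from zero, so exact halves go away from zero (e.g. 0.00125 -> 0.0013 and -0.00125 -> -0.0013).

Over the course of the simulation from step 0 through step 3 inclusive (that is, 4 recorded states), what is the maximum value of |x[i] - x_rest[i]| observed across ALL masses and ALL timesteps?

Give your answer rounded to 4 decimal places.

Answer: 3.0000

Derivation:
Step 0: x=[6.0000 10.0000 10.0000] v=[0.0000 0.0000 0.0000]
Step 1: x=[5.0000 8.0000 11.0000] v=[-2.0000 -4.0000 2.0000]
Step 2: x=[3.0000 6.0000 12.2500] v=[-4.0000 -4.0000 2.5000]
Step 3: x=[1.0000 5.6250 12.9375] v=[-4.0000 -0.7500 1.3750]
Max displacement = 3.0000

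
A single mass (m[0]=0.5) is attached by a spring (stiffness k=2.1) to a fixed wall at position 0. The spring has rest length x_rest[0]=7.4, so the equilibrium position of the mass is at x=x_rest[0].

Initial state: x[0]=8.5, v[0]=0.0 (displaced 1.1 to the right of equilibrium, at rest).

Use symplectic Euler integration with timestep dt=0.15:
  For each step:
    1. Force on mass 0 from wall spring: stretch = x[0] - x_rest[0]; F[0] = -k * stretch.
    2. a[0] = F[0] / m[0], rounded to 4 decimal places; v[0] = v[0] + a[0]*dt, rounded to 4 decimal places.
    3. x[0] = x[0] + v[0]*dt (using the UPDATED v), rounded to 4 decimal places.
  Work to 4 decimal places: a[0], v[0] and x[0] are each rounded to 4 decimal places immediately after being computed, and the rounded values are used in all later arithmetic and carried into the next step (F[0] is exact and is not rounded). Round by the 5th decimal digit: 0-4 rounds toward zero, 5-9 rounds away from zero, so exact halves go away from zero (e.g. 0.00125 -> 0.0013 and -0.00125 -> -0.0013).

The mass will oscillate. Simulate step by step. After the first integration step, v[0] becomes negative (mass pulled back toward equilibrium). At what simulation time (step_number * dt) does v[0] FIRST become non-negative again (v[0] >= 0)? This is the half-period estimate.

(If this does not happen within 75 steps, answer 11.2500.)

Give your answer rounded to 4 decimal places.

Answer: 1.6500

Derivation:
Step 0: x=[8.5000] v=[0.0000]
Step 1: x=[8.3961] v=[-0.6930]
Step 2: x=[8.1980] v=[-1.3205]
Step 3: x=[7.9245] v=[-1.8232]
Step 4: x=[7.6015] v=[-2.1536]
Step 5: x=[7.2594] v=[-2.2805]
Step 6: x=[6.9306] v=[-2.1919]
Step 7: x=[6.6462] v=[-1.8962]
Step 8: x=[6.4330] v=[-1.4213]
Step 9: x=[6.3112] v=[-0.8121]
Step 10: x=[6.2923] v=[-0.1262]
Step 11: x=[6.3780] v=[0.5716]
First v>=0 after going negative at step 11, time=1.6500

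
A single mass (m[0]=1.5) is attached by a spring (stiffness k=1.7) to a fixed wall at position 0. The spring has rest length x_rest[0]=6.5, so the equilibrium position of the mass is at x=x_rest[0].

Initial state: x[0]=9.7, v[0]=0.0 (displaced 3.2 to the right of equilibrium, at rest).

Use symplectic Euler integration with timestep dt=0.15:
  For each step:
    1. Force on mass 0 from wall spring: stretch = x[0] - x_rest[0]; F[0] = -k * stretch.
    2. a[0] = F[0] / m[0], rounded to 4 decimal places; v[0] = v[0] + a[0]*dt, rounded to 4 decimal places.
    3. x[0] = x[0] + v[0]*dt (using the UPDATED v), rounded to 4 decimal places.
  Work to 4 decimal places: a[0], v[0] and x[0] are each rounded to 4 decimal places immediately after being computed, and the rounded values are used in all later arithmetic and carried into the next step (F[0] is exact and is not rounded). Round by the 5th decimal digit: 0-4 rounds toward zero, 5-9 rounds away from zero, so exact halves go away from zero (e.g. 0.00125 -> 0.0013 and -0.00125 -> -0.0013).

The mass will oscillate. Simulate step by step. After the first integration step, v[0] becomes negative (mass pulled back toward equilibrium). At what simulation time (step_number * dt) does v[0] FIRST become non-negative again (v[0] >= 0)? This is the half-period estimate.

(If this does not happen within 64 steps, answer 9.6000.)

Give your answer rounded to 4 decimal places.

Step 0: x=[9.7000] v=[0.0000]
Step 1: x=[9.6184] v=[-0.5440]
Step 2: x=[9.4573] v=[-1.0741]
Step 3: x=[9.2208] v=[-1.5768]
Step 4: x=[8.9149] v=[-2.0393]
Step 5: x=[8.5474] v=[-2.4498]
Step 6: x=[8.1277] v=[-2.7979]
Step 7: x=[7.6665] v=[-3.0746]
Step 8: x=[7.1756] v=[-3.2729]
Step 9: x=[6.6674] v=[-3.3878]
Step 10: x=[6.1550] v=[-3.4163]
Step 11: x=[5.6513] v=[-3.3577]
Step 12: x=[5.1693] v=[-3.2134]
Step 13: x=[4.7212] v=[-2.9872]
Step 14: x=[4.3185] v=[-2.6848]
Step 15: x=[3.9714] v=[-2.3139]
Step 16: x=[3.6888] v=[-1.8840]
Step 17: x=[3.4779] v=[-1.4061]
Step 18: x=[3.3440] v=[-0.8924]
Step 19: x=[3.2906] v=[-0.3559]
Step 20: x=[3.3191] v=[0.1897]
First v>=0 after going negative at step 20, time=3.0000

Answer: 3.0000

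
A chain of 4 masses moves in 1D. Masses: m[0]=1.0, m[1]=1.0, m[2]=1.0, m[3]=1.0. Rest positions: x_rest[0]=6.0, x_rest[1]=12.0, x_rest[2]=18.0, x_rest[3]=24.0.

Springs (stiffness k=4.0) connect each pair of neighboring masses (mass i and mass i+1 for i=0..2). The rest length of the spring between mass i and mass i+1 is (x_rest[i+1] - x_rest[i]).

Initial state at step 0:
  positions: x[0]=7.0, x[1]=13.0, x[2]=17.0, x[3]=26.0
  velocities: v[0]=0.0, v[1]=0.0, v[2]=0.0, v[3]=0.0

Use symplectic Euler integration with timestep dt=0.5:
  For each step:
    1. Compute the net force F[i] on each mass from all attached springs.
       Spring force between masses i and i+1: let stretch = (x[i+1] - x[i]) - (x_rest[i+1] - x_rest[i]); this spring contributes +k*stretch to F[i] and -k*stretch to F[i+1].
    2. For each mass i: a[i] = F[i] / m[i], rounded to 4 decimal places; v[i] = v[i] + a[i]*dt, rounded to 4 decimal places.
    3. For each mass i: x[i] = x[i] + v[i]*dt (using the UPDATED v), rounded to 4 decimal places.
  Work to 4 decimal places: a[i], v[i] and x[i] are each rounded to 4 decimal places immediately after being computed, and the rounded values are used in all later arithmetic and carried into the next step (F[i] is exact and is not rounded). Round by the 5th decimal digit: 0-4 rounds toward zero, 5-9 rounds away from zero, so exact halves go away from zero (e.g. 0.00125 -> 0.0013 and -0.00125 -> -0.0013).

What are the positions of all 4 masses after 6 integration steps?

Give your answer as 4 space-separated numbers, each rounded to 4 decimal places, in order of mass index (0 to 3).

Answer: 7.0000 11.0000 22.0000 23.0000

Derivation:
Step 0: x=[7.0000 13.0000 17.0000 26.0000] v=[0.0000 0.0000 0.0000 0.0000]
Step 1: x=[7.0000 11.0000 22.0000 23.0000] v=[0.0000 -4.0000 10.0000 -6.0000]
Step 2: x=[5.0000 16.0000 17.0000 25.0000] v=[-4.0000 10.0000 -10.0000 4.0000]
Step 3: x=[8.0000 11.0000 19.0000 25.0000] v=[6.0000 -10.0000 4.0000 0.0000]
Step 4: x=[8.0000 11.0000 19.0000 25.0000] v=[0.0000 0.0000 0.0000 0.0000]
Step 5: x=[5.0000 16.0000 17.0000 25.0000] v=[-6.0000 10.0000 -4.0000 0.0000]
Step 6: x=[7.0000 11.0000 22.0000 23.0000] v=[4.0000 -10.0000 10.0000 -4.0000]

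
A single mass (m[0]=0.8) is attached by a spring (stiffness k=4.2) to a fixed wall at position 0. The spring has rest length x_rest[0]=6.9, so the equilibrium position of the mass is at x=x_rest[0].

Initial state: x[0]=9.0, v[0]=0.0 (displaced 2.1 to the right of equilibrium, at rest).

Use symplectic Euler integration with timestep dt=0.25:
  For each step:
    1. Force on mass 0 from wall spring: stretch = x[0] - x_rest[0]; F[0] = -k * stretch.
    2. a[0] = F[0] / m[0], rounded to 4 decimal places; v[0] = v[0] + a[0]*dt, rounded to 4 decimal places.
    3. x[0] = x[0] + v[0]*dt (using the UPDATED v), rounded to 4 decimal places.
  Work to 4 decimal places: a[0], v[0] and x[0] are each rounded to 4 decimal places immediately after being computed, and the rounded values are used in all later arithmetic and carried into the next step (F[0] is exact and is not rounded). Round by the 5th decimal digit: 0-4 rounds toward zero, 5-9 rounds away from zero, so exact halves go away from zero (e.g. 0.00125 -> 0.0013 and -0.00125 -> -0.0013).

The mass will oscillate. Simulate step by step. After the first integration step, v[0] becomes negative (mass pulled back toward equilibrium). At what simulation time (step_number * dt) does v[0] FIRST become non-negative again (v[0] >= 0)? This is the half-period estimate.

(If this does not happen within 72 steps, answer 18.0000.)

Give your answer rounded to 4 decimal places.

Step 0: x=[9.0000] v=[0.0000]
Step 1: x=[8.3109] v=[-2.7563]
Step 2: x=[7.1589] v=[-4.6081]
Step 3: x=[5.9219] v=[-4.9479]
Step 4: x=[5.0059] v=[-3.6642]
Step 5: x=[4.7114] v=[-1.1782]
Step 6: x=[5.1350] v=[1.6944]
First v>=0 after going negative at step 6, time=1.5000

Answer: 1.5000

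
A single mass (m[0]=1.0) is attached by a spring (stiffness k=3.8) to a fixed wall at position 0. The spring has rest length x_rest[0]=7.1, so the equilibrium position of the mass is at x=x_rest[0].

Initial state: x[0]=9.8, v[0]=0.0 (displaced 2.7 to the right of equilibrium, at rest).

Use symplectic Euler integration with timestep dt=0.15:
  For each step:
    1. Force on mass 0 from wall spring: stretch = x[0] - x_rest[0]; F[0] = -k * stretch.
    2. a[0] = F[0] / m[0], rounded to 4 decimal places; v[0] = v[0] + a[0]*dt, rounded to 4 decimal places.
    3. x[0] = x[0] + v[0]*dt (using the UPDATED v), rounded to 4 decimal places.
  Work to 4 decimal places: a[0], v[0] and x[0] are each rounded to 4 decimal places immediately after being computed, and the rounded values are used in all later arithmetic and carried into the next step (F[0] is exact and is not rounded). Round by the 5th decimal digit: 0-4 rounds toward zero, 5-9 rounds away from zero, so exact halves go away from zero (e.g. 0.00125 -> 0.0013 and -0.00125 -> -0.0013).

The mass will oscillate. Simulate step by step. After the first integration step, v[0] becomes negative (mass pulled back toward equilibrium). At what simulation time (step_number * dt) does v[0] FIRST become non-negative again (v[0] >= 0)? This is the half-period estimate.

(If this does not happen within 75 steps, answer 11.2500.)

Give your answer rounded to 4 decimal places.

Answer: 1.6500

Derivation:
Step 0: x=[9.8000] v=[0.0000]
Step 1: x=[9.5692] v=[-1.5390]
Step 2: x=[9.1272] v=[-2.9465]
Step 3: x=[8.5119] v=[-4.1020]
Step 4: x=[7.7759] v=[-4.9068]
Step 5: x=[6.9821] v=[-5.2921]
Step 6: x=[6.1984] v=[-5.2249]
Step 7: x=[5.4918] v=[-4.7110]
Step 8: x=[4.9227] v=[-3.7943]
Step 9: x=[4.5397] v=[-2.5532]
Step 10: x=[4.3756] v=[-1.0938]
Step 11: x=[4.4445] v=[0.4591]
First v>=0 after going negative at step 11, time=1.6500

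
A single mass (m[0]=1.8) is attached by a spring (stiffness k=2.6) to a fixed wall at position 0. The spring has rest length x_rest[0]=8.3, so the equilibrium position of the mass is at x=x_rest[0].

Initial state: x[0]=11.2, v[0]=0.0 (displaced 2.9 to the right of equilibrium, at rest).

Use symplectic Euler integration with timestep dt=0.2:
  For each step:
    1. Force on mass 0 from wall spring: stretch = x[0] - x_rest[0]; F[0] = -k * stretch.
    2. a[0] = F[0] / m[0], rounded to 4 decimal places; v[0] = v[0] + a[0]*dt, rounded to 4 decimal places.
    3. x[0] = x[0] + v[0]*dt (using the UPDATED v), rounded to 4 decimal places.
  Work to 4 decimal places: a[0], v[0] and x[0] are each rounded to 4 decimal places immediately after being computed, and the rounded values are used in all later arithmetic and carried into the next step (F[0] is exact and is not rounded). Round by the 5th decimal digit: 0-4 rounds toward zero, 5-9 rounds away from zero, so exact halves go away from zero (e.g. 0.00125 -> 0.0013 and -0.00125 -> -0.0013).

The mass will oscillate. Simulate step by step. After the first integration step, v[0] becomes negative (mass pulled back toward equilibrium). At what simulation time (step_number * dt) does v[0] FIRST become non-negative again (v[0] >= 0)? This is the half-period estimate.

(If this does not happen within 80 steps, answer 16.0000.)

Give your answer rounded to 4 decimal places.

Answer: 2.8000

Derivation:
Step 0: x=[11.2000] v=[0.0000]
Step 1: x=[11.0324] v=[-0.8378]
Step 2: x=[10.7070] v=[-1.6272]
Step 3: x=[10.2425] v=[-2.3226]
Step 4: x=[9.6657] v=[-2.8838]
Step 5: x=[9.0100] v=[-3.2783]
Step 6: x=[8.3133] v=[-3.4834]
Step 7: x=[7.6159] v=[-3.4872]
Step 8: x=[6.9580] v=[-3.2896]
Step 9: x=[6.3776] v=[-2.9019]
Step 10: x=[5.9083] v=[-2.3465]
Step 11: x=[5.5772] v=[-1.6556]
Step 12: x=[5.4034] v=[-0.8690]
Step 13: x=[5.3970] v=[-0.0322]
Step 14: x=[5.5583] v=[0.8064]
First v>=0 after going negative at step 14, time=2.8000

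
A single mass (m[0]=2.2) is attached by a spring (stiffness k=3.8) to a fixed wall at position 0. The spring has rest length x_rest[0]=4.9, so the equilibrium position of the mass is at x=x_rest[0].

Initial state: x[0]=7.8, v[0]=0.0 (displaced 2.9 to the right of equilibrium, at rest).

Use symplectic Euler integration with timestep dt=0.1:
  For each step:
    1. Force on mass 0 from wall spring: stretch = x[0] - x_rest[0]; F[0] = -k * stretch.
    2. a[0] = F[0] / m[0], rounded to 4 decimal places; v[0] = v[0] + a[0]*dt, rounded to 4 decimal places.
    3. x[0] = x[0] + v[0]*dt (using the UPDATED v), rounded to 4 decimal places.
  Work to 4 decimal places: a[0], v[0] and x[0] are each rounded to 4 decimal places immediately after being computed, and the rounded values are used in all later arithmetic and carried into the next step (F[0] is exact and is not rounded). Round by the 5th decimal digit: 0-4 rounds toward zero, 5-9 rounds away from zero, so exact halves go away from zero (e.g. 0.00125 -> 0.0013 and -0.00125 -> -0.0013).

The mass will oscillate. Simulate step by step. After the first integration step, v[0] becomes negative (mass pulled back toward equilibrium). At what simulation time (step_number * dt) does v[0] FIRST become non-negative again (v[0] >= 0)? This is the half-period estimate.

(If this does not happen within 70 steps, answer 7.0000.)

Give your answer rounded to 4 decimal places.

Answer: 2.4000

Derivation:
Step 0: x=[7.8000] v=[0.0000]
Step 1: x=[7.7499] v=[-0.5009]
Step 2: x=[7.6506] v=[-0.9932]
Step 3: x=[7.5038] v=[-1.4683]
Step 4: x=[7.3120] v=[-1.9181]
Step 5: x=[7.0785] v=[-2.3347]
Step 6: x=[6.8074] v=[-2.7110]
Step 7: x=[6.5034] v=[-3.0405]
Step 8: x=[6.1717] v=[-3.3175]
Step 9: x=[5.8180] v=[-3.5372]
Step 10: x=[5.4484] v=[-3.6958]
Step 11: x=[5.0694] v=[-3.7905]
Step 12: x=[4.6874] v=[-3.8198]
Step 13: x=[4.3091] v=[-3.7831]
Step 14: x=[3.9410] v=[-3.6810]
Step 15: x=[3.5895] v=[-3.5154]
Step 16: x=[3.2606] v=[-3.2890]
Step 17: x=[2.9600] v=[-3.0058]
Step 18: x=[2.6929] v=[-2.6707]
Step 19: x=[2.4640] v=[-2.2895]
Step 20: x=[2.2771] v=[-1.8687]
Step 21: x=[2.1355] v=[-1.4157]
Step 22: x=[2.0417] v=[-0.9382]
Step 23: x=[1.9973] v=[-0.4445]
Step 24: x=[2.0030] v=[0.0569]
First v>=0 after going negative at step 24, time=2.4000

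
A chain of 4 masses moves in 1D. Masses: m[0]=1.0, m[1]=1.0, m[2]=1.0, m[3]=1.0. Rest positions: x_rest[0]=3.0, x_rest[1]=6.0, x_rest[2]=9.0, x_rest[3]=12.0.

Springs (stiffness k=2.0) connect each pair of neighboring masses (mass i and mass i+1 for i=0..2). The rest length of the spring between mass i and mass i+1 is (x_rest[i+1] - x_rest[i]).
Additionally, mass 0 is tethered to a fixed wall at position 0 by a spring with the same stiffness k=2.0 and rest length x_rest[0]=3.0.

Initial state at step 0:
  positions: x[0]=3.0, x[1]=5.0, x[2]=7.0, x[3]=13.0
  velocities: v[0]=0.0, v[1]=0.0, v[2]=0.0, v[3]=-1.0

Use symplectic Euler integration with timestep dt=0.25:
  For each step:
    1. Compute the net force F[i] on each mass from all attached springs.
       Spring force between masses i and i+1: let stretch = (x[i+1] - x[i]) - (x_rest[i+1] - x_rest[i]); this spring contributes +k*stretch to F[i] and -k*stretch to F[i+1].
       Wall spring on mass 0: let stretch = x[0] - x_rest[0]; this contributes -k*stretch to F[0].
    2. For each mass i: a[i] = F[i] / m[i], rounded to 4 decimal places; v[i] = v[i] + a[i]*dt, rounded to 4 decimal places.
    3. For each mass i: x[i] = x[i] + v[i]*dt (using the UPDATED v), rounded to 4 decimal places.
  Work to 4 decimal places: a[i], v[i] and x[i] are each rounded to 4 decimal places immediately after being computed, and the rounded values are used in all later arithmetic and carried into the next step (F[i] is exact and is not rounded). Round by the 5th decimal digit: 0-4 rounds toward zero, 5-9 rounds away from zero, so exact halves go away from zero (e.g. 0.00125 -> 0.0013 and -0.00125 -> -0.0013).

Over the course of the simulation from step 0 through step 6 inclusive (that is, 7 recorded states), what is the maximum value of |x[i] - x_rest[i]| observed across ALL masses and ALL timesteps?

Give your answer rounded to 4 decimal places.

Answer: 2.4462

Derivation:
Step 0: x=[3.0000 5.0000 7.0000 13.0000] v=[0.0000 0.0000 0.0000 -1.0000]
Step 1: x=[2.8750 5.0000 7.5000 12.3750] v=[-0.5000 0.0000 2.0000 -2.5000]
Step 2: x=[2.6563 5.0469 8.2969 11.5156] v=[-0.8750 0.1875 3.1875 -3.4375]
Step 3: x=[2.4043 5.2012 9.0899 10.6289] v=[-1.0079 0.6172 3.1719 -3.5469]
Step 4: x=[2.2014 5.4920 9.5892 9.9248] v=[-0.8116 1.1631 1.9971 -2.8164]
Step 5: x=[2.1347 5.8836 9.6183 9.5538] v=[-0.2670 1.5664 0.1163 -1.4842]
Step 6: x=[2.2697 6.2734 9.1725 9.5658] v=[0.5401 1.5593 -1.7833 0.0481]
Max displacement = 2.4462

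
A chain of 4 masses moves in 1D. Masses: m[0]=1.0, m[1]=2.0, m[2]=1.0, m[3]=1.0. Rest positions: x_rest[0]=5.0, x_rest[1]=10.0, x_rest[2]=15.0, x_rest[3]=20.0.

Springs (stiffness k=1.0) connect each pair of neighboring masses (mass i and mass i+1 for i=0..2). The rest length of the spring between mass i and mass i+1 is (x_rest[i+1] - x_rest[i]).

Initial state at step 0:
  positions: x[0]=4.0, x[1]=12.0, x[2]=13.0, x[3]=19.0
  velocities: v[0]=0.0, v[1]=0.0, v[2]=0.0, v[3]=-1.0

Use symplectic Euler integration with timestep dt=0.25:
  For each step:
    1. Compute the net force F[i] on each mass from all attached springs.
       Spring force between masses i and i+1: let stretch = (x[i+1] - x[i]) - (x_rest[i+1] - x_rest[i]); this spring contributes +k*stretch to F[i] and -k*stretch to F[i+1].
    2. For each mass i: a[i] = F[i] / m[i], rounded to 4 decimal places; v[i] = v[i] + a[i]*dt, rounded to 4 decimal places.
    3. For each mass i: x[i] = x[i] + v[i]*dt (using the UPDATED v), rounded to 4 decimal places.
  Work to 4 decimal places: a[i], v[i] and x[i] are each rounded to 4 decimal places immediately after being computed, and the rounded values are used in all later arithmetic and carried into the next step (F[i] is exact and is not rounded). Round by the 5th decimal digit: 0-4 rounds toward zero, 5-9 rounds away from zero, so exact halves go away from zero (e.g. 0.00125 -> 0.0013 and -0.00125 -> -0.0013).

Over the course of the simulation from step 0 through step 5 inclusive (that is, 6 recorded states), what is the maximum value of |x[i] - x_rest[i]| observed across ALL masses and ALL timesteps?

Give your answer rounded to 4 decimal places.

Step 0: x=[4.0000 12.0000 13.0000 19.0000] v=[0.0000 0.0000 0.0000 -1.0000]
Step 1: x=[4.1875 11.7813 13.3125 18.6875] v=[0.7500 -0.8750 1.2500 -1.2500]
Step 2: x=[4.5371 11.3731 13.8653 18.3516] v=[1.3985 -1.6328 2.2110 -1.3438]
Step 3: x=[5.0015 10.8292 14.5427 18.0478] v=[1.8575 -2.1758 2.7095 -1.2154]
Step 4: x=[5.5176 10.2192 15.2071 17.8374] v=[2.0644 -2.4401 2.6574 -0.8417]
Step 5: x=[6.0151 9.6181 15.7241 17.7751] v=[1.9898 -2.4043 2.0680 -0.2493]
Max displacement = 2.2249

Answer: 2.2249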